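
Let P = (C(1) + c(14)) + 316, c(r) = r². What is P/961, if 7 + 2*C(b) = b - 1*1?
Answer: 1017/1922 ≈ 0.52914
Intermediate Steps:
C(b) = -4 + b/2 (C(b) = -7/2 + (b - 1*1)/2 = -7/2 + (b - 1)/2 = -7/2 + (-1 + b)/2 = -7/2 + (-½ + b/2) = -4 + b/2)
P = 1017/2 (P = ((-4 + (½)*1) + 14²) + 316 = ((-4 + ½) + 196) + 316 = (-7/2 + 196) + 316 = 385/2 + 316 = 1017/2 ≈ 508.50)
P/961 = (1017/2)/961 = (1017/2)*(1/961) = 1017/1922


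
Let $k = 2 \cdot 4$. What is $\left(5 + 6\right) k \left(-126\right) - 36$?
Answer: $-11124$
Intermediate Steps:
$k = 8$
$\left(5 + 6\right) k \left(-126\right) - 36 = \left(5 + 6\right) 8 \left(-126\right) - 36 = 11 \cdot 8 \left(-126\right) - 36 = 88 \left(-126\right) - 36 = -11088 - 36 = -11124$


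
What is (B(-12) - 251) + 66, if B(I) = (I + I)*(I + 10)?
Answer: -137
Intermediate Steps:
B(I) = 2*I*(10 + I) (B(I) = (2*I)*(10 + I) = 2*I*(10 + I))
(B(-12) - 251) + 66 = (2*(-12)*(10 - 12) - 251) + 66 = (2*(-12)*(-2) - 251) + 66 = (48 - 251) + 66 = -203 + 66 = -137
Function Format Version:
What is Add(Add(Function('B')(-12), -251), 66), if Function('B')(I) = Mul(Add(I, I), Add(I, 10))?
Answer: -137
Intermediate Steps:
Function('B')(I) = Mul(2, I, Add(10, I)) (Function('B')(I) = Mul(Mul(2, I), Add(10, I)) = Mul(2, I, Add(10, I)))
Add(Add(Function('B')(-12), -251), 66) = Add(Add(Mul(2, -12, Add(10, -12)), -251), 66) = Add(Add(Mul(2, -12, -2), -251), 66) = Add(Add(48, -251), 66) = Add(-203, 66) = -137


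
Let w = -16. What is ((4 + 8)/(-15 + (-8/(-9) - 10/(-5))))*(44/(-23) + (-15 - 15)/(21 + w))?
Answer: 19656/2507 ≈ 7.8404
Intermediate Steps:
((4 + 8)/(-15 + (-8/(-9) - 10/(-5))))*(44/(-23) + (-15 - 15)/(21 + w)) = ((4 + 8)/(-15 + (-8/(-9) - 10/(-5))))*(44/(-23) + (-15 - 15)/(21 - 16)) = (12/(-15 + (-8*(-⅑) - 10*(-⅕))))*(44*(-1/23) - 30/5) = (12/(-15 + (8/9 + 2)))*(-44/23 - 30*⅕) = (12/(-15 + 26/9))*(-44/23 - 6) = (12/(-109/9))*(-182/23) = (12*(-9/109))*(-182/23) = -108/109*(-182/23) = 19656/2507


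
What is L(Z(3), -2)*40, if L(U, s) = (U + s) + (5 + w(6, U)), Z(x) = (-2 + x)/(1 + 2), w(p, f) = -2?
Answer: 160/3 ≈ 53.333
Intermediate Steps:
Z(x) = -2/3 + x/3 (Z(x) = (-2 + x)/3 = (-2 + x)*(1/3) = -2/3 + x/3)
L(U, s) = 3 + U + s (L(U, s) = (U + s) + (5 - 2) = (U + s) + 3 = 3 + U + s)
L(Z(3), -2)*40 = (3 + (-2/3 + (1/3)*3) - 2)*40 = (3 + (-2/3 + 1) - 2)*40 = (3 + 1/3 - 2)*40 = (4/3)*40 = 160/3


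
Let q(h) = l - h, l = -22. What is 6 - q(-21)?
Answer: 7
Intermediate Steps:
q(h) = -22 - h
6 - q(-21) = 6 - (-22 - 1*(-21)) = 6 - (-22 + 21) = 6 - 1*(-1) = 6 + 1 = 7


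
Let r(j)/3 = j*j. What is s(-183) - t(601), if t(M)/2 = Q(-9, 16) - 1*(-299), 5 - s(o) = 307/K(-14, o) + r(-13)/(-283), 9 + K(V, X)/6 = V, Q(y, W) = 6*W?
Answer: -30500543/39054 ≈ -780.98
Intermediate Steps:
K(V, X) = -54 + 6*V
r(j) = 3*j² (r(j) = 3*(j*j) = 3*j²)
s(o) = 352117/39054 (s(o) = 5 - (307/(-54 + 6*(-14)) + (3*(-13)²)/(-283)) = 5 - (307/(-54 - 84) + (3*169)*(-1/283)) = 5 - (307/(-138) + 507*(-1/283)) = 5 - (307*(-1/138) - 507/283) = 5 - (-307/138 - 507/283) = 5 - 1*(-156847/39054) = 5 + 156847/39054 = 352117/39054)
t(M) = 790 (t(M) = 2*(6*16 - 1*(-299)) = 2*(96 + 299) = 2*395 = 790)
s(-183) - t(601) = 352117/39054 - 1*790 = 352117/39054 - 790 = -30500543/39054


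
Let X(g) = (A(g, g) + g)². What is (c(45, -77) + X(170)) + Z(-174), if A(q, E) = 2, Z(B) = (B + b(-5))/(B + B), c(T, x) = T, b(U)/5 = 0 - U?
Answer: 10311041/348 ≈ 29629.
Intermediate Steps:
b(U) = -5*U (b(U) = 5*(0 - U) = 5*(-U) = -5*U)
Z(B) = (25 + B)/(2*B) (Z(B) = (B - 5*(-5))/(B + B) = (B + 25)/((2*B)) = (25 + B)*(1/(2*B)) = (25 + B)/(2*B))
X(g) = (2 + g)²
(c(45, -77) + X(170)) + Z(-174) = (45 + (2 + 170)²) + (½)*(25 - 174)/(-174) = (45 + 172²) + (½)*(-1/174)*(-149) = (45 + 29584) + 149/348 = 29629 + 149/348 = 10311041/348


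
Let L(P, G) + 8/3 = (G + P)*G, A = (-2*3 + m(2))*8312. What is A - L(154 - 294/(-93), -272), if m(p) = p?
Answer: -5996776/93 ≈ -64481.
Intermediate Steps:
A = -33248 (A = (-2*3 + 2)*8312 = (-6 + 2)*8312 = -4*8312 = -33248)
L(P, G) = -8/3 + G*(G + P) (L(P, G) = -8/3 + (G + P)*G = -8/3 + G*(G + P))
A - L(154 - 294/(-93), -272) = -33248 - (-8/3 + (-272)² - 272*(154 - 294/(-93))) = -33248 - (-8/3 + 73984 - 272*(154 - 294*(-1)/93)) = -33248 - (-8/3 + 73984 - 272*(154 - 1*(-98/31))) = -33248 - (-8/3 + 73984 - 272*(154 + 98/31)) = -33248 - (-8/3 + 73984 - 272*4872/31) = -33248 - (-8/3 + 73984 - 1325184/31) = -33248 - 1*2904712/93 = -33248 - 2904712/93 = -5996776/93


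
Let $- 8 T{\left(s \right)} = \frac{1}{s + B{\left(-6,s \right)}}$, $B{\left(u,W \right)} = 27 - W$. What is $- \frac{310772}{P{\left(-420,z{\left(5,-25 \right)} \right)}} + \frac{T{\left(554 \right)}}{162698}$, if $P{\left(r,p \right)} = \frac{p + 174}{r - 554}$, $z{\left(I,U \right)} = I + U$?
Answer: $\frac{69074235072575}{35142768} \approx 1.9655 \cdot 10^{6}$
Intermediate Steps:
$T{\left(s \right)} = - \frac{1}{216}$ ($T{\left(s \right)} = - \frac{1}{8 \left(s - \left(-27 + s\right)\right)} = - \frac{1}{8 \cdot 27} = \left(- \frac{1}{8}\right) \frac{1}{27} = - \frac{1}{216}$)
$P{\left(r,p \right)} = \frac{174 + p}{-554 + r}$
$- \frac{310772}{P{\left(-420,z{\left(5,-25 \right)} \right)}} + \frac{T{\left(554 \right)}}{162698} = - \frac{310772}{\frac{1}{-554 - 420} \left(174 + \left(5 - 25\right)\right)} - \frac{1}{216 \cdot 162698} = - \frac{310772}{\frac{1}{-974} \left(174 - 20\right)} - \frac{1}{35142768} = - \frac{310772}{\left(- \frac{1}{974}\right) 154} - \frac{1}{35142768} = - \frac{310772}{- \frac{77}{487}} - \frac{1}{35142768} = \left(-310772\right) \left(- \frac{487}{77}\right) - \frac{1}{35142768} = 1965532 - \frac{1}{35142768} = \frac{69074235072575}{35142768}$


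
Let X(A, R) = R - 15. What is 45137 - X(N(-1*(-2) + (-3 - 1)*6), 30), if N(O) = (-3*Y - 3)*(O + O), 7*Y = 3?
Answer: 45122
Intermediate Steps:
Y = 3/7 (Y = (⅐)*3 = 3/7 ≈ 0.42857)
N(O) = -60*O/7 (N(O) = (-3*3/7 - 3)*(O + O) = (-9/7 - 3)*(2*O) = -60*O/7)
X(A, R) = -15 + R
45137 - X(N(-1*(-2) + (-3 - 1)*6), 30) = 45137 - (-15 + 30) = 45137 - 1*15 = 45137 - 15 = 45122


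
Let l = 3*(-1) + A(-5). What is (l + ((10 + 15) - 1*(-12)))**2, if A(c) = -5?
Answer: 841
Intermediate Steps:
l = -8 (l = 3*(-1) - 5 = -3 - 5 = -8)
(l + ((10 + 15) - 1*(-12)))**2 = (-8 + ((10 + 15) - 1*(-12)))**2 = (-8 + (25 + 12))**2 = (-8 + 37)**2 = 29**2 = 841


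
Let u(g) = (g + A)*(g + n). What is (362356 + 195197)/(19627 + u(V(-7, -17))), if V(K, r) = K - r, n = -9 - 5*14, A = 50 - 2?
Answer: 557553/15625 ≈ 35.683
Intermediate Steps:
A = 48
n = -79 (n = -9 - 70 = -79)
u(g) = (-79 + g)*(48 + g) (u(g) = (g + 48)*(g - 79) = (48 + g)*(-79 + g) = (-79 + g)*(48 + g))
(362356 + 195197)/(19627 + u(V(-7, -17))) = (362356 + 195197)/(19627 + (-3792 + (-7 - 1*(-17))² - 31*(-7 - 1*(-17)))) = 557553/(19627 + (-3792 + (-7 + 17)² - 31*(-7 + 17))) = 557553/(19627 + (-3792 + 10² - 31*10)) = 557553/(19627 + (-3792 + 100 - 310)) = 557553/(19627 - 4002) = 557553/15625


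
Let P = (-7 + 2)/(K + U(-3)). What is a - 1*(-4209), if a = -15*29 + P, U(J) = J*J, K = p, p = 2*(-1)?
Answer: 26413/7 ≈ 3773.3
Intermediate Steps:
p = -2
K = -2
U(J) = J**2
P = -5/7 (P = (-7 + 2)/(-2 + (-3)**2) = -5/(-2 + 9) = -5/7 ≈ -0.71429)
a = -3050/7 (a = -15*29 - 5/7 = -435 - 5/7 = -3050/7 ≈ -435.71)
a - 1*(-4209) = -3050/7 - 1*(-4209) = -3050/7 + 4209 = 26413/7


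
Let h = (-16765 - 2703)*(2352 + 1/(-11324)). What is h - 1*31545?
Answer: -129717210644/2831 ≈ -4.5820e+7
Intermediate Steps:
h = -129627906749/2831 (h = -19468*(2352 - 1/11324) = -19468*26634047/11324 = -129627906749/2831 ≈ -4.5789e+7)
h - 1*31545 = -129627906749/2831 - 1*31545 = -129627906749/2831 - 31545 = -129717210644/2831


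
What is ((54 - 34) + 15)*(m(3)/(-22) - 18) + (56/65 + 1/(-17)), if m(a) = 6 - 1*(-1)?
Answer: -15566511/24310 ≈ -640.33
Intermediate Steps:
m(a) = 7 (m(a) = 6 + 1 = 7)
((54 - 34) + 15)*(m(3)/(-22) - 18) + (56/65 + 1/(-17)) = ((54 - 34) + 15)*(7/(-22) - 18) + (56/65 + 1/(-17)) = (20 + 15)*(7*(-1/22) - 18) + (56*(1/65) + 1*(-1/17)) = 35*(-7/22 - 18) + (56/65 - 1/17) = 35*(-403/22) + 887/1105 = -14105/22 + 887/1105 = -15566511/24310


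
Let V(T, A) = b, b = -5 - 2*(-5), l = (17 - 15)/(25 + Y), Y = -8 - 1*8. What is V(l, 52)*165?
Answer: 825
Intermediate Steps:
Y = -16 (Y = -8 - 8 = -16)
l = 2/9 (l = (17 - 15)/(25 - 16) = 2/9 ≈ 0.22222)
b = 5 (b = -5 + 10 = 5)
V(T, A) = 5
V(l, 52)*165 = 5*165 = 825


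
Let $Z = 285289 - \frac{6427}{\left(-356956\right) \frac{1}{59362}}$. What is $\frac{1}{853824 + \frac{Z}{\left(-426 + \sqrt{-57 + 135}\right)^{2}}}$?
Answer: $\frac{68843062170656669286222924}{58779967485029448610714047860437} - \frac{7771735552907428824 \sqrt{78}}{764139577305382831939282622185681} \approx 1.1712 \cdot 10^{-6}$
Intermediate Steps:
$Z = \frac{51108569929}{178478}$ ($Z = 285289 - \frac{6427}{\left(-356956\right) \frac{1}{59362}} = 285289 - \frac{6427}{- \frac{178478}{29681}} = 285289 - 6427 \left(- \frac{29681}{178478}\right) = 285289 - - \frac{190759787}{178478} = 285289 + \frac{190759787}{178478} = \frac{51108569929}{178478} \approx 2.8636 \cdot 10^{5}$)
$\frac{1}{853824 + \frac{Z}{\left(-426 + \sqrt{-57 + 135}\right)^{2}}} = \frac{1}{853824 + \frac{51108569929}{178478 \left(-426 + \sqrt{-57 + 135}\right)^{2}}} = \frac{1}{853824 + \frac{51108569929}{178478 \left(-426 + \sqrt{78}\right)^{2}}}$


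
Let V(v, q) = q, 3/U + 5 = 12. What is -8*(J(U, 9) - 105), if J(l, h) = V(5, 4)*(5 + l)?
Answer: 4664/7 ≈ 666.29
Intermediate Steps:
U = 3/7 (U = 3/(-5 + 12) = 3/7 ≈ 0.42857)
J(l, h) = 20 + 4*l (J(l, h) = 4*(5 + l) = 20 + 4*l)
-8*(J(U, 9) - 105) = -8*((20 + 4*(3/7)) - 105) = -8*((20 + 12/7) - 105) = -8*(152/7 - 105) = -8*(-583/7) = 4664/7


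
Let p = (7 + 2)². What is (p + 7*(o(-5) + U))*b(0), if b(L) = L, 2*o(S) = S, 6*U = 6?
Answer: 0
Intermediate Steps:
U = 1 (U = (⅙)*6 = 1)
p = 81 (p = 9² = 81)
o(S) = S/2
(p + 7*(o(-5) + U))*b(0) = (81 + 7*((½)*(-5) + 1))*0 = (81 + 7*(-5/2 + 1))*0 = (81 + 7*(-3/2))*0 = (81 - 21/2)*0 = (141/2)*0 = 0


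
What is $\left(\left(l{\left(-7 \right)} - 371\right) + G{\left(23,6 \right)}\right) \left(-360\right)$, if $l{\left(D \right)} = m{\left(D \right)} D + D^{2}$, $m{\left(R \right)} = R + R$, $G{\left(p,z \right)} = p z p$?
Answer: $-1062000$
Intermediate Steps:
$G{\left(p,z \right)} = z p^{2}$
$m{\left(R \right)} = 2 R$
$l{\left(D \right)} = 3 D^{2}$ ($l{\left(D \right)} = 2 D D + D^{2} = 2 D^{2} + D^{2} = 3 D^{2}$)
$\left(\left(l{\left(-7 \right)} - 371\right) + G{\left(23,6 \right)}\right) \left(-360\right) = \left(\left(3 \left(-7\right)^{2} - 371\right) + 6 \cdot 23^{2}\right) \left(-360\right) = \left(\left(3 \cdot 49 - 371\right) + 6 \cdot 529\right) \left(-360\right) = \left(\left(147 - 371\right) + 3174\right) \left(-360\right) = \left(-224 + 3174\right) \left(-360\right) = 2950 \left(-360\right) = -1062000$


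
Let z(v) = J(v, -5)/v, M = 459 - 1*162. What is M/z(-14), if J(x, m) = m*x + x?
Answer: -297/4 ≈ -74.250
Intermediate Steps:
J(x, m) = x + m*x
M = 297 (M = 459 - 162 = 297)
z(v) = -4 (z(v) = (v*(1 - 5))/v = (v*(-4))/v = (-4*v)/v = -4)
M/z(-14) = 297/(-4) = 297*(-1/4) = -297/4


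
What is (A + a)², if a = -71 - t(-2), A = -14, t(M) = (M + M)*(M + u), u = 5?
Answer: 5329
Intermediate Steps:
t(M) = 2*M*(5 + M) (t(M) = (M + M)*(M + 5) = (2*M)*(5 + M) = 2*M*(5 + M))
a = -59 (a = -71 - 2*(-2)*(5 - 2) = -71 - 2*(-2)*3 = -71 - 1*(-12) = -71 + 12 = -59)
(A + a)² = (-14 - 59)² = (-73)² = 5329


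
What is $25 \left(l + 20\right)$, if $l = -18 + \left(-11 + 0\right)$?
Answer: $-225$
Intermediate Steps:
$l = -29$ ($l = -18 - 11 = -29$)
$25 \left(l + 20\right) = 25 \left(-29 + 20\right) = 25 \left(-9\right) = -225$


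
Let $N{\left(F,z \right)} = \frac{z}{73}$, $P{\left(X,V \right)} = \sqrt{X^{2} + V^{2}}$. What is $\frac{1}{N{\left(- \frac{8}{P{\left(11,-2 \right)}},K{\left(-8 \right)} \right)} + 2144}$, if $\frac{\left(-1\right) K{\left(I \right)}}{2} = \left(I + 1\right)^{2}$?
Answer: $\frac{73}{156414} \approx 0.00046671$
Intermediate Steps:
$P{\left(X,V \right)} = \sqrt{V^{2} + X^{2}}$
$K{\left(I \right)} = - 2 \left(1 + I\right)^{2}$ ($K{\left(I \right)} = - 2 \left(I + 1\right)^{2} = - 2 \left(1 + I\right)^{2}$)
$N{\left(F,z \right)} = \frac{z}{73}$ ($N{\left(F,z \right)} = z \frac{1}{73} = \frac{z}{73}$)
$\frac{1}{N{\left(- \frac{8}{P{\left(11,-2 \right)}},K{\left(-8 \right)} \right)} + 2144} = \frac{1}{\frac{\left(-2\right) \left(1 - 8\right)^{2}}{73} + 2144} = \frac{1}{\frac{\left(-2\right) \left(-7\right)^{2}}{73} + 2144} = \frac{1}{\frac{\left(-2\right) 49}{73} + 2144} = \frac{1}{\frac{1}{73} \left(-98\right) + 2144} = \frac{1}{- \frac{98}{73} + 2144} = \frac{1}{\frac{156414}{73}} = \frac{73}{156414}$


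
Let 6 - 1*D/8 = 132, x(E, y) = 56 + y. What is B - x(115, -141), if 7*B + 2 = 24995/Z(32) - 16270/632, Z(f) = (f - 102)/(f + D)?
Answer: 772140563/15484 ≈ 49867.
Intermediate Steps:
D = -1008 (D = 48 - 8*132 = 48 - 1056 = -1008)
Z(f) = (-102 + f)/(-1008 + f) (Z(f) = (f - 102)/(f - 1008) = (-102 + f)/(-1008 + f))
B = 770824423/15484 (B = -2/7 + (24995/(((-102 + 32)/(-1008 + 32))) - 16270/632)/7 = -2/7 + (24995/((-70/(-976))) - 16270*1/632)/7 = -2/7 + (24995/((-1/976*(-70))) - 8135/316)/7 = -2/7 + (24995/(35/488) - 8135/316)/7 = -2/7 + (24995*(488/35) - 8135/316)/7 = -2/7 + (2439512/7 - 8135/316)/7 = -2/7 + (⅐)*(770828847/2212) = -2/7 + 770828847/15484 = 770824423/15484 ≈ 49782.)
B - x(115, -141) = 770824423/15484 - (56 - 141) = 770824423/15484 - 1*(-85) = 770824423/15484 + 85 = 772140563/15484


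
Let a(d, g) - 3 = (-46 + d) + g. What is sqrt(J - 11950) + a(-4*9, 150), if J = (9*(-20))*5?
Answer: 71 + 5*I*sqrt(514) ≈ 71.0 + 113.36*I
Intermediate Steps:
a(d, g) = -43 + d + g (a(d, g) = 3 + ((-46 + d) + g) = 3 + (-46 + d + g) = -43 + d + g)
J = -900 (J = -180*5 = -900)
sqrt(J - 11950) + a(-4*9, 150) = sqrt(-900 - 11950) + (-43 - 4*9 + 150) = sqrt(-12850) + (-43 - 36 + 150) = 5*I*sqrt(514) + 71 = 71 + 5*I*sqrt(514)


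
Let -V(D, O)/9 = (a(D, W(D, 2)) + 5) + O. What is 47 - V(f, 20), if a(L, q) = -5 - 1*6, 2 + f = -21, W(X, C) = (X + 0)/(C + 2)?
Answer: 173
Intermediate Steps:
W(X, C) = X/(2 + C)
f = -23 (f = -2 - 21 = -23)
a(L, q) = -11 (a(L, q) = -5 - 6 = -11)
V(D, O) = 54 - 9*O (V(D, O) = -9*((-11 + 5) + O) = -9*(-6 + O) = 54 - 9*O)
47 - V(f, 20) = 47 - (54 - 9*20) = 47 - (54 - 180) = 47 - 1*(-126) = 47 + 126 = 173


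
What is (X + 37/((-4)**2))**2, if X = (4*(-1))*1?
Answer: 729/256 ≈ 2.8477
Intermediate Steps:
X = -4 (X = -4*1 = -4)
(X + 37/((-4)**2))**2 = (-4 + 37/((-4)**2))**2 = (-4 + 37/16)**2 = (-27/16)**2 = 729/256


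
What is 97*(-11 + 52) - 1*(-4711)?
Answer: 8688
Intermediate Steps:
97*(-11 + 52) - 1*(-4711) = 97*41 + 4711 = 3977 + 4711 = 8688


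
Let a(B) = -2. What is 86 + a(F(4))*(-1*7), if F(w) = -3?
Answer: 100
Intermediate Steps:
86 + a(F(4))*(-1*7) = 86 - (-2)*7 = 86 - 2*(-7) = 86 + 14 = 100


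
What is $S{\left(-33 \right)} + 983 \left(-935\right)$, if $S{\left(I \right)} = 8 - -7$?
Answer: $-919090$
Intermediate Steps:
$S{\left(I \right)} = 15$ ($S{\left(I \right)} = 8 + 7 = 15$)
$S{\left(-33 \right)} + 983 \left(-935\right) = 15 + 983 \left(-935\right) = 15 - 919105 = -919090$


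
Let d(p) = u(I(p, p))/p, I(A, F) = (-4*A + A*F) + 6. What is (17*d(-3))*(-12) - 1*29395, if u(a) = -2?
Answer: -29531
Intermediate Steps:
I(A, F) = 6 - 4*A + A*F
d(p) = -2/p
(17*d(-3))*(-12) - 1*29395 = (17*(-2/(-3)))*(-12) - 1*29395 = (17*(-2*(-⅓)))*(-12) - 29395 = (17*(⅔))*(-12) - 29395 = (34/3)*(-12) - 29395 = -136 - 29395 = -29531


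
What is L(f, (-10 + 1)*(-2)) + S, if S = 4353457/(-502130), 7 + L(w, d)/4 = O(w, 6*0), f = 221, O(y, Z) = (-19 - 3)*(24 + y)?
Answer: -10844335897/502130 ≈ -21597.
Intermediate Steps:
O(y, Z) = -528 - 22*y (O(y, Z) = -22*(24 + y) = -528 - 22*y)
L(w, d) = -2140 - 88*w (L(w, d) = -28 + 4*(-528 - 22*w) = -28 + (-2112 - 88*w) = -2140 - 88*w)
S = -4353457/502130 (S = 4353457*(-1/502130) = -4353457/502130 ≈ -8.6700)
L(f, (-10 + 1)*(-2)) + S = (-2140 - 88*221) - 4353457/502130 = (-2140 - 19448) - 4353457/502130 = -21588 - 4353457/502130 = -10844335897/502130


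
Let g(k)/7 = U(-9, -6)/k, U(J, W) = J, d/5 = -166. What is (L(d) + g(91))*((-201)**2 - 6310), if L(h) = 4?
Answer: 1465913/13 ≈ 1.1276e+5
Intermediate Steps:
d = -830 (d = 5*(-166) = -830)
g(k) = -63/k (g(k) = 7*(-9/k) = -63/k)
(L(d) + g(91))*((-201)**2 - 6310) = (4 - 63/91)*((-201)**2 - 6310) = (4 - 63*1/91)*(40401 - 6310) = (4 - 9/13)*34091 = (43/13)*34091 = 1465913/13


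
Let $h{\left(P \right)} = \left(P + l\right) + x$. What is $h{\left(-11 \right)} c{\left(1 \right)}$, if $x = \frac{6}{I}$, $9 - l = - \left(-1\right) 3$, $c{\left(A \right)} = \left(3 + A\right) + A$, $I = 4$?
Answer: $- \frac{35}{2} \approx -17.5$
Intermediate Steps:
$c{\left(A \right)} = 3 + 2 A$
$l = 6$ ($l = 9 - - \left(-1\right) 3 = 9 - \left(-1\right) \left(-3\right) = 9 - 3 = 6$)
$x = \frac{3}{2}$ ($x = \frac{6}{4} = 6 \cdot \frac{1}{4} = \frac{3}{2} \approx 1.5$)
$h{\left(P \right)} = \frac{15}{2} + P$ ($h{\left(P \right)} = \left(P + 6\right) + \frac{3}{2} = \left(6 + P\right) + \frac{3}{2} = \frac{15}{2} + P$)
$h{\left(-11 \right)} c{\left(1 \right)} = \left(\frac{15}{2} - 11\right) \left(3 + 2 \cdot 1\right) = - \frac{7 \left(3 + 2\right)}{2} = \left(- \frac{7}{2}\right) 5 = - \frac{35}{2}$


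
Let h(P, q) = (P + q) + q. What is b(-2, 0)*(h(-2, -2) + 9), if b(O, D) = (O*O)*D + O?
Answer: -6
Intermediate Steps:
h(P, q) = P + 2*q
b(O, D) = O + D*O**2 (b(O, D) = O**2*D + O = D*O**2 + O = O + D*O**2)
b(-2, 0)*(h(-2, -2) + 9) = (-2*(1 + 0*(-2)))*((-2 + 2*(-2)) + 9) = (-2*(1 + 0))*((-2 - 4) + 9) = (-2*1)*(-6 + 9) = -2*3 = -6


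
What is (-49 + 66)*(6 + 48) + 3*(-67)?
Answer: 717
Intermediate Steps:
(-49 + 66)*(6 + 48) + 3*(-67) = 17*54 - 201 = 918 - 201 = 717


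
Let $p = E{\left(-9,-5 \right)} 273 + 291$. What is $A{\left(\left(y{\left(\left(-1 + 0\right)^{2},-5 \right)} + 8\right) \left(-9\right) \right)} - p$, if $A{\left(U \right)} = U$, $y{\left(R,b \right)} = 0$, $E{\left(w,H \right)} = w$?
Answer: $2094$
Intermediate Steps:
$p = -2166$ ($p = \left(-9\right) 273 + 291 = -2457 + 291 = -2166$)
$A{\left(\left(y{\left(\left(-1 + 0\right)^{2},-5 \right)} + 8\right) \left(-9\right) \right)} - p = \left(0 + 8\right) \left(-9\right) - -2166 = 8 \left(-9\right) + 2166 = -72 + 2166 = 2094$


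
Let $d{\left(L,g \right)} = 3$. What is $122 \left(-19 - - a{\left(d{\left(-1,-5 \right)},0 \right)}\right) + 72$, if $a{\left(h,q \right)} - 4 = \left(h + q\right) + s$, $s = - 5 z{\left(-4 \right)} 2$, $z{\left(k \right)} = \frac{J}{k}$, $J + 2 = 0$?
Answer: $-2002$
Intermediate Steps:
$J = -2$ ($J = -2 + 0 = -2$)
$z{\left(k \right)} = - \frac{2}{k}$
$s = -5$ ($s = - 5 \left(- \frac{2}{-4}\right) 2 = - 5 \left(\left(-2\right) \left(- \frac{1}{4}\right)\right) 2 = \left(-5\right) \frac{1}{2} \cdot 2 = \left(- \frac{5}{2}\right) 2 = -5$)
$a{\left(h,q \right)} = -1 + h + q$ ($a{\left(h,q \right)} = 4 - \left(5 - h - q\right) = 4 + \left(-5 + h + q\right) = -1 + h + q$)
$122 \left(-19 - - a{\left(d{\left(-1,-5 \right)},0 \right)}\right) + 72 = 122 \left(-19 - - (-1 + 3 + 0)\right) + 72 = 122 \left(-19 - \left(-1\right) 2\right) + 72 = 122 \left(-19 - -2\right) + 72 = 122 \left(-19 + 2\right) + 72 = 122 \left(-17\right) + 72 = -2074 + 72 = -2002$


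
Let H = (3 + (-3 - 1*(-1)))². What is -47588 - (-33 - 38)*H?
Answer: -47517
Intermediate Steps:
H = 1 (H = (3 + (-3 + 1))² = (3 - 2)² = 1² = 1)
-47588 - (-33 - 38)*H = -47588 - (-33 - 38) = -47588 - (-71) = -47588 - 1*(-71) = -47588 + 71 = -47517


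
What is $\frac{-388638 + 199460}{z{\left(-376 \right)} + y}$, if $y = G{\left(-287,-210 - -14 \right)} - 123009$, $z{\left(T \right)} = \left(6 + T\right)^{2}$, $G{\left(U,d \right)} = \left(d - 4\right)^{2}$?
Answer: $- \frac{189178}{53891} \approx -3.5104$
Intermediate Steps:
$G{\left(U,d \right)} = \left(-4 + d\right)^{2}$
$y = -83009$ ($y = \left(-4 - 196\right)^{2} - 123009 = \left(-200\right)^{2} - 123009 = 40000 - 123009 = -83009$)
$\frac{-388638 + 199460}{z{\left(-376 \right)} + y} = \frac{-388638 + 199460}{\left(6 - 376\right)^{2} - 83009} = - \frac{189178}{\left(-370\right)^{2} - 83009} = - \frac{189178}{136900 - 83009} = - \frac{189178}{53891}$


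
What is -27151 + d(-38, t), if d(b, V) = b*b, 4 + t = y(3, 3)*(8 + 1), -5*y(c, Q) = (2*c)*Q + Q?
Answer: -25707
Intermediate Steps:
y(c, Q) = -Q/5 - 2*Q*c/5 (y(c, Q) = -((2*c)*Q + Q)/5 = -(2*Q*c + Q)/5 = -(Q + 2*Q*c)/5 = -Q/5 - 2*Q*c/5)
t = -209/5 (t = -4 + (-⅕*3*(1 + 2*3))*(8 + 1) = -4 - ⅕*3*(1 + 6)*9 = -4 - ⅕*3*7*9 = -4 - 21/5*9 = -4 - 189/5 = -209/5 ≈ -41.800)
d(b, V) = b²
-27151 + d(-38, t) = -27151 + (-38)² = -27151 + 1444 = -25707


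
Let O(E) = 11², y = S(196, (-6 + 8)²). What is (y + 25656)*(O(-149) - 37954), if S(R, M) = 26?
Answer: -971627106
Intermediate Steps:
y = 26
O(E) = 121
(y + 25656)*(O(-149) - 37954) = (26 + 25656)*(121 - 37954) = 25682*(-37833) = -971627106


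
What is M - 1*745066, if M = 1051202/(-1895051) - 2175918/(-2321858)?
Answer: -1639159008403167763/2200019662379 ≈ -7.4507e+5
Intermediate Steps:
M = 841366904251/2200019662379 (M = 1051202*(-1/1895051) - 2175918*(-1/2321858) = -1051202/1895051 + 1087959/1160929 = 841366904251/2200019662379 ≈ 0.38244)
M - 1*745066 = 841366904251/2200019662379 - 1*745066 = 841366904251/2200019662379 - 745066 = -1639159008403167763/2200019662379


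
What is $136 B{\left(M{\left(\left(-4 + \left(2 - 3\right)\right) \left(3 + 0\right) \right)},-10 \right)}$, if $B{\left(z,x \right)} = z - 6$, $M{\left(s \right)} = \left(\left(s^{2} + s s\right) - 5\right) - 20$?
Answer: $56984$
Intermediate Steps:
$M{\left(s \right)} = -25 + 2 s^{2}$ ($M{\left(s \right)} = \left(\left(s^{2} + s^{2}\right) - 5\right) - 20 = \left(2 s^{2} - 5\right) - 20 = \left(-5 + 2 s^{2}\right) - 20 = -25 + 2 s^{2}$)
$B{\left(z,x \right)} = -6 + z$
$136 B{\left(M{\left(\left(-4 + \left(2 - 3\right)\right) \left(3 + 0\right) \right)},-10 \right)} = 136 \left(-6 - \left(25 - 2 \left(\left(-4 + \left(2 - 3\right)\right) \left(3 + 0\right)\right)^{2}\right)\right) = 136 \left(-6 - \left(25 - 2 \left(\left(-4 + \left(2 - 3\right)\right) 3\right)^{2}\right)\right) = 136 \left(-6 - \left(25 - 2 \left(\left(-4 - 1\right) 3\right)^{2}\right)\right) = 136 \left(-6 - \left(25 - 2 \left(\left(-5\right) 3\right)^{2}\right)\right) = 136 \left(-6 - \left(25 - 2 \left(-15\right)^{2}\right)\right) = 136 \left(-6 + \left(-25 + 2 \cdot 225\right)\right) = 136 \left(-6 + \left(-25 + 450\right)\right) = 136 \left(-6 + 425\right) = 136 \cdot 419 = 56984$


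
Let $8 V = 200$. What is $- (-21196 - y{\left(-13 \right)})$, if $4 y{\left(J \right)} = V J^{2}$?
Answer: $\frac{89009}{4} \approx 22252.0$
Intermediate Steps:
$V = 25$ ($V = \frac{1}{8} \cdot 200 = 25$)
$y{\left(J \right)} = \frac{25 J^{2}}{4}$
$- (-21196 - y{\left(-13 \right)}) = - (-21196 - \frac{25 \left(-13\right)^{2}}{4}) = - (-21196 - \frac{25}{4} \cdot 169) = - (-21196 - \frac{4225}{4}) = \left(-1\right) \left(- \frac{89009}{4}\right) = \frac{89009}{4}$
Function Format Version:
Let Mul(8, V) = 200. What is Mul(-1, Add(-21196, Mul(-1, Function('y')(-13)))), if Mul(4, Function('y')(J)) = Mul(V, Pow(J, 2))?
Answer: Rational(89009, 4) ≈ 22252.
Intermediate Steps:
V = 25 (V = Mul(Rational(1, 8), 200) = 25)
Function('y')(J) = Mul(Rational(25, 4), Pow(J, 2)) (Function('y')(J) = Mul(Rational(1, 4), Mul(25, Pow(J, 2))) = Mul(Rational(25, 4), Pow(J, 2)))
Mul(-1, Add(-21196, Mul(-1, Function('y')(-13)))) = Mul(-1, Add(-21196, Mul(-1, Mul(Rational(25, 4), Pow(-13, 2))))) = Mul(-1, Add(-21196, Mul(-1, Mul(Rational(25, 4), 169)))) = Mul(-1, Add(-21196, Mul(-1, Rational(4225, 4)))) = Mul(-1, Add(-21196, Rational(-4225, 4))) = Mul(-1, Rational(-89009, 4)) = Rational(89009, 4)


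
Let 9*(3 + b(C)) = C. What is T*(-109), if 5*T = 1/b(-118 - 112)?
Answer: 981/1285 ≈ 0.76342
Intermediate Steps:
b(C) = -3 + C/9
T = -9/1285 (T = 1/(5*(-3 + (-118 - 112)/9)) = 1/(5*(-3 + (⅑)*(-230))) = 1/(5*(-3 - 230/9)) = 1/(5*(-257/9)) = (⅕)*(-9/257) = -9/1285 ≈ -0.0070039)
T*(-109) = -9/1285*(-109) = 981/1285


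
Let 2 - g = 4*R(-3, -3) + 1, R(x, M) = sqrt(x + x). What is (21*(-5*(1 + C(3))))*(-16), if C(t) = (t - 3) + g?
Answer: 3360 - 6720*I*sqrt(6) ≈ 3360.0 - 16461.0*I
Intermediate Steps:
R(x, M) = sqrt(2)*sqrt(x) (R(x, M) = sqrt(2*x) = sqrt(2)*sqrt(x))
g = 1 - 4*I*sqrt(6) (g = 2 - (4*(sqrt(2)*sqrt(-3)) + 1) = 2 - (4*(sqrt(2)*(I*sqrt(3))) + 1) = 2 - (4*(I*sqrt(6)) + 1) = 2 - (4*I*sqrt(6) + 1) = 2 - (1 + 4*I*sqrt(6)) = 2 + (-1 - 4*I*sqrt(6)) = 1 - 4*I*sqrt(6) ≈ 1.0 - 9.798*I)
C(t) = -2 + t - 4*I*sqrt(6) (C(t) = (t - 3) + (1 - 4*I*sqrt(6)) = (-3 + t) + (1 - 4*I*sqrt(6)) = -2 + t - 4*I*sqrt(6))
(21*(-5*(1 + C(3))))*(-16) = (21*(-5*(1 + (-2 + 3 - 4*I*sqrt(6)))))*(-16) = (21*(-5*(1 + (1 - 4*I*sqrt(6)))))*(-16) = (21*(-5*(2 - 4*I*sqrt(6))))*(-16) = (21*(-10 + 20*I*sqrt(6)))*(-16) = (-210 + 420*I*sqrt(6))*(-16) = 3360 - 6720*I*sqrt(6)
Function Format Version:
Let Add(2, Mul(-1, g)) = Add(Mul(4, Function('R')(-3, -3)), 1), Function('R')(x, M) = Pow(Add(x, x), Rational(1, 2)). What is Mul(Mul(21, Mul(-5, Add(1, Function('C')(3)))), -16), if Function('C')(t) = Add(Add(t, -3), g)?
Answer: Add(3360, Mul(-6720, I, Pow(6, Rational(1, 2)))) ≈ Add(3360.0, Mul(-16461., I))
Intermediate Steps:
Function('R')(x, M) = Mul(Pow(2, Rational(1, 2)), Pow(x, Rational(1, 2))) (Function('R')(x, M) = Pow(Mul(2, x), Rational(1, 2)) = Mul(Pow(2, Rational(1, 2)), Pow(x, Rational(1, 2))))
g = Add(1, Mul(-4, I, Pow(6, Rational(1, 2)))) (g = Add(2, Mul(-1, Add(Mul(4, Mul(Pow(2, Rational(1, 2)), Pow(-3, Rational(1, 2)))), 1))) = Add(2, Mul(-1, Add(Mul(4, Mul(Pow(2, Rational(1, 2)), Mul(I, Pow(3, Rational(1, 2))))), 1))) = Add(2, Mul(-1, Add(Mul(4, Mul(I, Pow(6, Rational(1, 2)))), 1))) = Add(2, Mul(-1, Add(Mul(4, I, Pow(6, Rational(1, 2))), 1))) = Add(2, Mul(-1, Add(1, Mul(4, I, Pow(6, Rational(1, 2)))))) = Add(2, Add(-1, Mul(-4, I, Pow(6, Rational(1, 2))))) = Add(1, Mul(-4, I, Pow(6, Rational(1, 2)))) ≈ Add(1.0000, Mul(-9.7980, I)))
Function('C')(t) = Add(-2, t, Mul(-4, I, Pow(6, Rational(1, 2)))) (Function('C')(t) = Add(Add(t, -3), Add(1, Mul(-4, I, Pow(6, Rational(1, 2))))) = Add(Add(-3, t), Add(1, Mul(-4, I, Pow(6, Rational(1, 2))))) = Add(-2, t, Mul(-4, I, Pow(6, Rational(1, 2)))))
Mul(Mul(21, Mul(-5, Add(1, Function('C')(3)))), -16) = Mul(Mul(21, Mul(-5, Add(1, Add(-2, 3, Mul(-4, I, Pow(6, Rational(1, 2))))))), -16) = Mul(Mul(21, Mul(-5, Add(1, Add(1, Mul(-4, I, Pow(6, Rational(1, 2))))))), -16) = Mul(Mul(21, Mul(-5, Add(2, Mul(-4, I, Pow(6, Rational(1, 2)))))), -16) = Mul(Mul(21, Add(-10, Mul(20, I, Pow(6, Rational(1, 2))))), -16) = Mul(Add(-210, Mul(420, I, Pow(6, Rational(1, 2)))), -16) = Add(3360, Mul(-6720, I, Pow(6, Rational(1, 2))))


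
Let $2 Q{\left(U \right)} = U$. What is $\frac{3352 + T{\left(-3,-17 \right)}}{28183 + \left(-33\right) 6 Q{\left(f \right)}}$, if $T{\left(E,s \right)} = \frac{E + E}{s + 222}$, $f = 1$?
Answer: $\frac{343577}{2878610} \approx 0.11936$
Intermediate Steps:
$T{\left(E,s \right)} = \frac{2 E}{222 + s}$
$Q{\left(U \right)} = \frac{U}{2}$
$\frac{3352 + T{\left(-3,-17 \right)}}{28183 + \left(-33\right) 6 Q{\left(f \right)}} = \frac{3352 + 2 \left(-3\right) \frac{1}{222 - 17}}{28183 + \left(-33\right) 6 \cdot \frac{1}{2} \cdot 1} = \frac{3352 + 2 \left(-3\right) \frac{1}{205}}{28183 - 99} = \frac{3352 - \frac{6}{205}}{28084} = \frac{687154}{205} \cdot \frac{1}{28084} = \frac{343577}{2878610}$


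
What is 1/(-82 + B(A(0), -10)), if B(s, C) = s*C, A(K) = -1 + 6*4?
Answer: -1/312 ≈ -0.0032051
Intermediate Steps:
A(K) = 23 (A(K) = -1 + 24 = 23)
B(s, C) = C*s
1/(-82 + B(A(0), -10)) = 1/(-82 - 10*23) = 1/(-82 - 230) = 1/(-312) = -1/312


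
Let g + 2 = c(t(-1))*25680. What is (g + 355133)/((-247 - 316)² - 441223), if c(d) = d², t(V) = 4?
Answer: -255337/41418 ≈ -6.1649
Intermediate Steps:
g = 410878 (g = -2 + 4²*25680 = -2 + 16*25680 = -2 + 410880 = 410878)
(g + 355133)/((-247 - 316)² - 441223) = (410878 + 355133)/((-247 - 316)² - 441223) = 766011/((-563)² - 441223) = 766011/(316969 - 441223) = 766011/(-124254) = 766011*(-1/124254) = -255337/41418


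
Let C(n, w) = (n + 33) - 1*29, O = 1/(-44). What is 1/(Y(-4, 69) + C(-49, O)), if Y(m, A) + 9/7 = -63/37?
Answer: -259/12429 ≈ -0.020838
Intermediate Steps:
Y(m, A) = -774/259 (Y(m, A) = -9/7 - 63/37 = -774/259)
O = -1/44 ≈ -0.022727
C(n, w) = 4 + n (C(n, w) = (33 + n) - 29 = 4 + n)
1/(Y(-4, 69) + C(-49, O)) = 1/(-774/259 + (4 - 49)) = 1/(-774/259 - 45) = 1/(-12429/259) = -259/12429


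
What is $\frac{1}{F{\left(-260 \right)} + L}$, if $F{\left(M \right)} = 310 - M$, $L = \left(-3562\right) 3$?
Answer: $- \frac{1}{10116} \approx -9.8853 \cdot 10^{-5}$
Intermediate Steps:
$L = -10686$
$\frac{1}{F{\left(-260 \right)} + L} = \frac{1}{\left(310 - -260\right) - 10686} = \frac{1}{\left(310 + 260\right) - 10686} = \frac{1}{570 - 10686} = \frac{1}{-10116} = - \frac{1}{10116}$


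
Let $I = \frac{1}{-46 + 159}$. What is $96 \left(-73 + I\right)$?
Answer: $- \frac{791808}{113} \approx -7007.1$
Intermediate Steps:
$I = \frac{1}{113} \approx 0.0088496$
$96 \left(-73 + I\right) = 96 \left(-73 + \frac{1}{113}\right) = 96 \left(- \frac{8248}{113}\right) = - \frac{791808}{113}$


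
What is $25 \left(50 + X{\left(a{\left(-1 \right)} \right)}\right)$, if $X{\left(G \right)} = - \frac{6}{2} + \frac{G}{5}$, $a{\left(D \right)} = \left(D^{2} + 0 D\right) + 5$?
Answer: $1205$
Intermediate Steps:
$a{\left(D \right)} = 5 + D^{2}$ ($a{\left(D \right)} = \left(D^{2} + 0\right) + 5 = D^{2} + 5 = 5 + D^{2}$)
$X{\left(G \right)} = -3 + \frac{G}{5}$ ($X{\left(G \right)} = \left(-6\right) \frac{1}{2} + G \frac{1}{5} = -3 + \frac{G}{5}$)
$25 \left(50 + X{\left(a{\left(-1 \right)} \right)}\right) = 25 \left(50 - \left(3 - \frac{5 + \left(-1\right)^{2}}{5}\right)\right) = 25 \left(50 - \left(3 - \frac{5 + 1}{5}\right)\right) = 25 \left(50 + \left(-3 + \frac{1}{5} \cdot 6\right)\right) = 25 \left(50 + \left(-3 + \frac{6}{5}\right)\right) = 25 \left(50 - \frac{9}{5}\right) = 25 \cdot \frac{241}{5} = 1205$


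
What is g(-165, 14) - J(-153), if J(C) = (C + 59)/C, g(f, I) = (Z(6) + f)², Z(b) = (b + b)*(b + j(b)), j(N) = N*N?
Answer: 17582819/153 ≈ 1.1492e+5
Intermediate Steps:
j(N) = N²
Z(b) = 2*b*(b + b²) (Z(b) = (b + b)*(b + b²) = (2*b)*(b + b²) = 2*b*(b + b²))
g(f, I) = (504 + f)² (g(f, I) = (2*6²*(1 + 6) + f)² = (2*36*7 + f)² = (504 + f)²)
J(C) = (59 + C)/C
g(-165, 14) - J(-153) = (504 - 165)² - (59 - 153)/(-153) = 339² - (-1)*(-94)/153 = 114921 - 1*94/153 = 114921 - 94/153 = 17582819/153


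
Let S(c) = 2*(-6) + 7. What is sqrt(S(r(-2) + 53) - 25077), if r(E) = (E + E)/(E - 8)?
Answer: I*sqrt(25082) ≈ 158.37*I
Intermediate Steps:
r(E) = 2*E/(-8 + E) (r(E) = (2*E)/(-8 + E) = 2*E/(-8 + E))
S(c) = -5 (S(c) = -12 + 7 = -5)
sqrt(S(r(-2) + 53) - 25077) = sqrt(-5 - 25077) = sqrt(-25082) = I*sqrt(25082)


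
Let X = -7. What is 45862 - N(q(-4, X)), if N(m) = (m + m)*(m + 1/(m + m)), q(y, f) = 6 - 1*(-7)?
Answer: 45523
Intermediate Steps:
q(y, f) = 13 (q(y, f) = 6 + 7 = 13)
N(m) = 2*m*(m + 1/(2*m)) (N(m) = (2*m)*(m + 1/(2*m)) = 2*m*(m + 1/(2*m)))
45862 - N(q(-4, X)) = 45862 - (1 + 2*13²) = 45862 - (1 + 2*169) = 45862 - (1 + 338) = 45862 - 1*339 = 45862 - 339 = 45523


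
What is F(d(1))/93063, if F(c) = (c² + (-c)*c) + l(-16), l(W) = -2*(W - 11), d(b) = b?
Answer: 18/31021 ≈ 0.00058025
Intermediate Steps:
l(W) = 22 - 2*W (l(W) = -2*(-11 + W) = 22 - 2*W)
F(c) = 54 (F(c) = (c² + (-c)*c) + (22 - 2*(-16)) = (c² - c²) + (22 + 32) = 0 + 54 = 54)
F(d(1))/93063 = 54/93063 = 54*(1/93063) = 18/31021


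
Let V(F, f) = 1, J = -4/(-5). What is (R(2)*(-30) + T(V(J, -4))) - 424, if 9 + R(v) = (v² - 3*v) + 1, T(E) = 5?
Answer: -119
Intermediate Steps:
J = ⅘ (J = -4*(-⅕) = ⅘ ≈ 0.80000)
R(v) = -8 + v² - 3*v (R(v) = -9 + ((v² - 3*v) + 1) = -9 + (1 + v² - 3*v) = -8 + v² - 3*v)
(R(2)*(-30) + T(V(J, -4))) - 424 = ((-8 + 2² - 3*2)*(-30) + 5) - 424 = ((-8 + 4 - 6)*(-30) + 5) - 424 = (-10*(-30) + 5) - 424 = (300 + 5) - 424 = 305 - 424 = -119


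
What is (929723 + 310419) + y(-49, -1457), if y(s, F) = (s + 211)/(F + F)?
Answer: 1806886813/1457 ≈ 1.2401e+6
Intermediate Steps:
y(s, F) = (211 + s)/(2*F) (y(s, F) = (211 + s)/((2*F)) = (211 + s)*(1/(2*F)) = (211 + s)/(2*F))
(929723 + 310419) + y(-49, -1457) = (929723 + 310419) + (½)*(211 - 49)/(-1457) = 1240142 + (½)*(-1/1457)*162 = 1240142 - 81/1457 = 1806886813/1457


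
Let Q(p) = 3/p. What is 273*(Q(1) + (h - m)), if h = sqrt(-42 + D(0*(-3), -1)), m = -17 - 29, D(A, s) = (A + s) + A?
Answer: 13377 + 273*I*sqrt(43) ≈ 13377.0 + 1790.2*I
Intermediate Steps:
D(A, s) = s + 2*A
m = -46
h = I*sqrt(43) (h = sqrt(-42 + (-1 + 2*(0*(-3)))) = sqrt(-42 + (-1 + 2*0)) = sqrt(-42 + (-1 + 0)) = sqrt(-42 - 1) = sqrt(-43) = I*sqrt(43) ≈ 6.5574*I)
273*(Q(1) + (h - m)) = 273*(3/1 + (I*sqrt(43) - 1*(-46))) = 273*(3*1 + (I*sqrt(43) + 46)) = 273*(3 + (46 + I*sqrt(43))) = 273*(49 + I*sqrt(43)) = 13377 + 273*I*sqrt(43)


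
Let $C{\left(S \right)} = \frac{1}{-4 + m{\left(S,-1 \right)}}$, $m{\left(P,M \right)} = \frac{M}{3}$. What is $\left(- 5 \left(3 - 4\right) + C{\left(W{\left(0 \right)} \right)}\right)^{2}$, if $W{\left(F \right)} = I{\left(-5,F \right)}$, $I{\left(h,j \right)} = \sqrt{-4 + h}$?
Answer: $\frac{3844}{169} \approx 22.746$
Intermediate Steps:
$W{\left(F \right)} = 3 i$ ($W{\left(F \right)} = \sqrt{-4 - 5} = \sqrt{-9} = 3 i$)
$m{\left(P,M \right)} = \frac{M}{3}$ ($m{\left(P,M \right)} = M \frac{1}{3} = \frac{M}{3}$)
$C{\left(S \right)} = - \frac{3}{13}$ ($C{\left(S \right)} = \frac{1}{-4 + \frac{1}{3} \left(-1\right)} = \frac{1}{-4 - \frac{1}{3}} = \frac{1}{- \frac{13}{3}} = - \frac{3}{13}$)
$\left(- 5 \left(3 - 4\right) + C{\left(W{\left(0 \right)} \right)}\right)^{2} = \left(- 5 \left(3 - 4\right) - \frac{3}{13}\right)^{2} = \left(\left(-5\right) \left(-1\right) - \frac{3}{13}\right)^{2} = \left(5 - \frac{3}{13}\right)^{2} = \left(\frac{62}{13}\right)^{2} = \frac{3844}{169}$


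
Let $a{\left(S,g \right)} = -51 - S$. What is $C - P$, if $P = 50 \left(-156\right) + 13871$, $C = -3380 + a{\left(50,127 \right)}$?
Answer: $-9552$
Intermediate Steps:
$C = -3481$ ($C = -3380 - 101 = -3481$)
$P = 6071$ ($P = -7800 + 13871 = 6071$)
$C - P = -3481 - 6071 = -9552$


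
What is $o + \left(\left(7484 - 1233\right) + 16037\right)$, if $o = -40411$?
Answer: $-18123$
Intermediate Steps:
$o + \left(\left(7484 - 1233\right) + 16037\right) = -40411 + \left(\left(7484 - 1233\right) + 16037\right) = -40411 + \left(6251 + 16037\right) = -40411 + 22288 = -18123$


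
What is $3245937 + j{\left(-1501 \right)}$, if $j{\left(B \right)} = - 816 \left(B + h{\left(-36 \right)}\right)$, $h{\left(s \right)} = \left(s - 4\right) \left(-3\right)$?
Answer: $4372833$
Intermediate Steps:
$h{\left(s \right)} = 12 - 3 s$ ($h{\left(s \right)} = \left(-4 + s\right) \left(-3\right) = 12 - 3 s$)
$j{\left(B \right)} = -97920 - 816 B$ ($j{\left(B \right)} = - 816 \left(B + \left(12 - -108\right)\right) = - 816 \left(B + \left(12 + 108\right)\right) = - 816 \left(B + 120\right) = - 816 \left(120 + B\right) = -97920 - 816 B$)
$3245937 + j{\left(-1501 \right)} = 3245937 - -1126896 = 3245937 + \left(-97920 + 1224816\right) = 3245937 + 1126896 = 4372833$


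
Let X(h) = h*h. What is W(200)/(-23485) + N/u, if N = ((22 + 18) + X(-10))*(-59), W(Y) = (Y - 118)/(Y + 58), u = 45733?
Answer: -25026081953/138551096145 ≈ -0.18063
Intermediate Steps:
X(h) = h**2
W(Y) = (-118 + Y)/(58 + Y)
N = -8260 (N = ((22 + 18) + (-10)**2)*(-59) = (40 + 100)*(-59) = 140*(-59) = -8260)
W(200)/(-23485) + N/u = ((-118 + 200)/(58 + 200))/(-23485) - 8260/45733 = (82/258)*(-1/23485) - 8260*1/45733 = ((1/258)*82)*(-1/23485) - 8260/45733 = (41/129)*(-1/23485) - 8260/45733 = -41/3029565 - 8260/45733 = -25026081953/138551096145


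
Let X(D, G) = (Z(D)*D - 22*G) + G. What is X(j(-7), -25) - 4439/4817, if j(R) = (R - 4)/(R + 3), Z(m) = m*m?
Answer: 167978531/308288 ≈ 544.88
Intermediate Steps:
Z(m) = m²
j(R) = (-4 + R)/(3 + R)
X(D, G) = D³ - 21*G (X(D, G) = (D²*D - 22*G) + G = (D³ - 22*G) + G = D³ - 21*G)
X(j(-7), -25) - 4439/4817 = (((-4 - 7)/(3 - 7))³ - 21*(-25)) - 4439/4817 = ((-11/(-4))³ + 525) - 4439/4817 = ((-¼*(-11))³ + 525) - 1*4439/4817 = ((11/4)³ + 525) - 4439/4817 = (1331/64 + 525) - 4439/4817 = 34931/64 - 4439/4817 = 167978531/308288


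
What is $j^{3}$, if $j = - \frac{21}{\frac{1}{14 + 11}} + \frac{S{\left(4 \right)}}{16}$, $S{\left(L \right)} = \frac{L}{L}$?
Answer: $- \frac{592492345199}{4096} \approx -1.4465 \cdot 10^{8}$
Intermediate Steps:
$S{\left(L \right)} = 1$
$j = - \frac{8399}{16}$ ($j = - \frac{21}{\frac{1}{14 + 11}} + 1 \cdot \frac{1}{16} = - \frac{21}{\frac{1}{25}} + 1 \cdot \frac{1}{16} = - 21 \frac{1}{\frac{1}{25}} + \frac{1}{16} = \left(-21\right) 25 + \frac{1}{16} = -525 + \frac{1}{16} = - \frac{8399}{16} \approx -524.94$)
$j^{3} = \left(- \frac{8399}{16}\right)^{3} = - \frac{592492345199}{4096}$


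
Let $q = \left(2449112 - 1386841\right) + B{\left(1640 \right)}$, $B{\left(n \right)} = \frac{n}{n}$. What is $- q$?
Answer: $-1062272$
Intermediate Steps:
$B{\left(n \right)} = 1$
$q = 1062272$ ($q = \left(2449112 - 1386841\right) + 1 = 1062271 + 1 = 1062272$)
$- q = \left(-1\right) 1062272 = -1062272$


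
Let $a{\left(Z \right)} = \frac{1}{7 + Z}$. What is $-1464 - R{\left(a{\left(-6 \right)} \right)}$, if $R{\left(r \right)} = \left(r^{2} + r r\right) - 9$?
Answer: $-1457$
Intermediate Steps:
$R{\left(r \right)} = -9 + 2 r^{2}$ ($R{\left(r \right)} = \left(r^{2} + r^{2}\right) - 9 = 2 r^{2} - 9 = -9 + 2 r^{2}$)
$-1464 - R{\left(a{\left(-6 \right)} \right)} = -1464 - \left(-9 + 2 \left(\frac{1}{7 - 6}\right)^{2}\right) = -1464 - \left(-9 + 2 \left(1^{-1}\right)^{2}\right) = -1464 - \left(-9 + 2 \cdot 1^{2}\right) = -1464 - \left(-9 + 2 \cdot 1\right) = -1464 - \left(-9 + 2\right) = -1464 - -7 = -1464 + 7 = -1457$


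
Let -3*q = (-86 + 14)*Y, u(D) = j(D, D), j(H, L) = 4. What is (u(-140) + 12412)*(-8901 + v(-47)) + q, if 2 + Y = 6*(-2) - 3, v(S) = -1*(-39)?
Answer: -110031000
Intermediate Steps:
v(S) = 39
u(D) = 4
Y = -17 (Y = -2 + (6*(-2) - 3) = -2 + (-12 - 3) = -2 - 15 = -17)
q = -408 (q = -(-86 + 14)*(-17)/3 = -(-24)*(-17) = -⅓*1224 = -408)
(u(-140) + 12412)*(-8901 + v(-47)) + q = (4 + 12412)*(-8901 + 39) - 408 = 12416*(-8862) - 408 = -110030592 - 408 = -110031000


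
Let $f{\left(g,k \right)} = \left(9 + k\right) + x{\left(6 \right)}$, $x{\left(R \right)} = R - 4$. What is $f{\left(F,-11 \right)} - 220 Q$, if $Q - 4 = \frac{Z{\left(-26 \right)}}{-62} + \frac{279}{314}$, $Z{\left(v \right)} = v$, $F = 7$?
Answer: $- \frac{5683370}{4867} \approx -1167.7$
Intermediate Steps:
$x{\left(R \right)} = -4 + R$ ($x{\left(R \right)} = R - 4 = -4 + R$)
$Q = \frac{51667}{9734}$ ($Q = 4 + \left(- \frac{26}{-62} + \frac{279}{314}\right) = 4 + \left(\left(-26\right) \left(- \frac{1}{62}\right) + 279 \cdot \frac{1}{314}\right) = 4 + \left(\frac{13}{31} + \frac{279}{314}\right) = 4 + \frac{12731}{9734} = \frac{51667}{9734} \approx 5.3079$)
$f{\left(g,k \right)} = 11 + k$ ($f{\left(g,k \right)} = \left(9 + k\right) + \left(-4 + 6\right) = \left(9 + k\right) + 2 = 11 + k$)
$f{\left(F,-11 \right)} - 220 Q = \left(11 - 11\right) - \frac{5683370}{4867} = 0 - \frac{5683370}{4867} = - \frac{5683370}{4867}$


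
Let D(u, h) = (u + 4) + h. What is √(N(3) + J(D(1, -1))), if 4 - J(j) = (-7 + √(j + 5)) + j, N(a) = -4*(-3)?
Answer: 4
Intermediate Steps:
D(u, h) = 4 + h + u (D(u, h) = (4 + u) + h = 4 + h + u)
N(a) = 12
J(j) = 11 - j - √(5 + j) (J(j) = 4 - ((-7 + √(j + 5)) + j) = 4 - ((-7 + √(5 + j)) + j) = 4 - (-7 + j + √(5 + j)) = 4 + (7 - j - √(5 + j)) = 11 - j - √(5 + j))
√(N(3) + J(D(1, -1))) = √(12 + (11 - (4 - 1 + 1) - √(5 + (4 - 1 + 1)))) = √(12 + (11 - 1*4 - √(5 + 4))) = √(12 + (11 - 4 - √9)) = √(12 + (11 - 4 - 1*3)) = √(12 + (11 - 4 - 3)) = √(12 + 4) = √16 = 4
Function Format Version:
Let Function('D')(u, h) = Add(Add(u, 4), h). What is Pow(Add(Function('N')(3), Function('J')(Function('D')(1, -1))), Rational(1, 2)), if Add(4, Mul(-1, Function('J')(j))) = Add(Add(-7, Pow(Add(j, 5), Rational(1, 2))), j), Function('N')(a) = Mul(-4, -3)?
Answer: 4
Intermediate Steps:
Function('D')(u, h) = Add(4, h, u) (Function('D')(u, h) = Add(Add(4, u), h) = Add(4, h, u))
Function('N')(a) = 12
Function('J')(j) = Add(11, Mul(-1, j), Mul(-1, Pow(Add(5, j), Rational(1, 2)))) (Function('J')(j) = Add(4, Mul(-1, Add(Add(-7, Pow(Add(j, 5), Rational(1, 2))), j))) = Add(4, Mul(-1, Add(Add(-7, Pow(Add(5, j), Rational(1, 2))), j))) = Add(4, Mul(-1, Add(-7, j, Pow(Add(5, j), Rational(1, 2))))) = Add(4, Add(7, Mul(-1, j), Mul(-1, Pow(Add(5, j), Rational(1, 2))))) = Add(11, Mul(-1, j), Mul(-1, Pow(Add(5, j), Rational(1, 2)))))
Pow(Add(Function('N')(3), Function('J')(Function('D')(1, -1))), Rational(1, 2)) = Pow(Add(12, Add(11, Mul(-1, Add(4, -1, 1)), Mul(-1, Pow(Add(5, Add(4, -1, 1)), Rational(1, 2))))), Rational(1, 2)) = Pow(Add(12, Add(11, Mul(-1, 4), Mul(-1, Pow(Add(5, 4), Rational(1, 2))))), Rational(1, 2)) = Pow(Add(12, Add(11, -4, Mul(-1, Pow(9, Rational(1, 2))))), Rational(1, 2)) = Pow(Add(12, Add(11, -4, Mul(-1, 3))), Rational(1, 2)) = Pow(Add(12, Add(11, -4, -3)), Rational(1, 2)) = Pow(Add(12, 4), Rational(1, 2)) = Pow(16, Rational(1, 2)) = 4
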